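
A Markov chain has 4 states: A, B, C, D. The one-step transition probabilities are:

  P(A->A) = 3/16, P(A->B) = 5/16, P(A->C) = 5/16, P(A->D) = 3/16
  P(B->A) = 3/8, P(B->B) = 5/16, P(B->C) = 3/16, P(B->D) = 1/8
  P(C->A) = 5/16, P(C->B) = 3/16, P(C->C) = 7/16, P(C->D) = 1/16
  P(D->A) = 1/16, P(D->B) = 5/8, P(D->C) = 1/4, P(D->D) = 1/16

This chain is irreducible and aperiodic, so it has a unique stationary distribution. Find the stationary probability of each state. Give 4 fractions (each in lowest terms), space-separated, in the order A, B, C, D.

Answer: 268/995 309/995 303/995 23/199

Derivation:
The stationary distribution satisfies pi = pi * P, i.e.:
  pi_A = 3/16*pi_A + 3/8*pi_B + 5/16*pi_C + 1/16*pi_D
  pi_B = 5/16*pi_A + 5/16*pi_B + 3/16*pi_C + 5/8*pi_D
  pi_C = 5/16*pi_A + 3/16*pi_B + 7/16*pi_C + 1/4*pi_D
  pi_D = 3/16*pi_A + 1/8*pi_B + 1/16*pi_C + 1/16*pi_D
with normalization: pi_A + pi_B + pi_C + pi_D = 1.

Using the first 3 balance equations plus normalization, the linear system A*pi = b is:
  [-13/16, 3/8, 5/16, 1/16] . pi = 0
  [5/16, -11/16, 3/16, 5/8] . pi = 0
  [5/16, 3/16, -9/16, 1/4] . pi = 0
  [1, 1, 1, 1] . pi = 1

Solving yields:
  pi_A = 268/995
  pi_B = 309/995
  pi_C = 303/995
  pi_D = 23/199

Verification (pi * P):
  268/995*3/16 + 309/995*3/8 + 303/995*5/16 + 23/199*1/16 = 268/995 = pi_A  (ok)
  268/995*5/16 + 309/995*5/16 + 303/995*3/16 + 23/199*5/8 = 309/995 = pi_B  (ok)
  268/995*5/16 + 309/995*3/16 + 303/995*7/16 + 23/199*1/4 = 303/995 = pi_C  (ok)
  268/995*3/16 + 309/995*1/8 + 303/995*1/16 + 23/199*1/16 = 23/199 = pi_D  (ok)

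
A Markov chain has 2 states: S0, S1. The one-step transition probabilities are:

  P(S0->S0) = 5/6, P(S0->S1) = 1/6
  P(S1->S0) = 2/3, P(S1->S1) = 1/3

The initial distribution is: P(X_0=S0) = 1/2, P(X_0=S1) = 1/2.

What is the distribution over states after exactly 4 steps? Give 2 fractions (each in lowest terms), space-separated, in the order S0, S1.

Propagating the distribution step by step (d_{t+1} = d_t * P):
d_0 = (S0=1/2, S1=1/2)
  d_1[S0] = 1/2*5/6 + 1/2*2/3 = 3/4
  d_1[S1] = 1/2*1/6 + 1/2*1/3 = 1/4
d_1 = (S0=3/4, S1=1/4)
  d_2[S0] = 3/4*5/6 + 1/4*2/3 = 19/24
  d_2[S1] = 3/4*1/6 + 1/4*1/3 = 5/24
d_2 = (S0=19/24, S1=5/24)
  d_3[S0] = 19/24*5/6 + 5/24*2/3 = 115/144
  d_3[S1] = 19/24*1/6 + 5/24*1/3 = 29/144
d_3 = (S0=115/144, S1=29/144)
  d_4[S0] = 115/144*5/6 + 29/144*2/3 = 691/864
  d_4[S1] = 115/144*1/6 + 29/144*1/3 = 173/864
d_4 = (S0=691/864, S1=173/864)

Answer: 691/864 173/864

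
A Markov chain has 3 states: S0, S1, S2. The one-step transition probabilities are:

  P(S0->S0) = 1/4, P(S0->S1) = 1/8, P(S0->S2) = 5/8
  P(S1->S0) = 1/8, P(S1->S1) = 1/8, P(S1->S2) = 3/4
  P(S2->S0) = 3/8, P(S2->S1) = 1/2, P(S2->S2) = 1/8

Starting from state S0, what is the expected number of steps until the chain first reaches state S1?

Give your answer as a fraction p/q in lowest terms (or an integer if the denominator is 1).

Answer: 32/9

Derivation:
Let h_i = expected steps to first reach S1 from state i.
Boundary: h_S1 = 0.
First-step equations for the other states:
  h_S0 = 1 + 1/4*h_S0 + 1/8*h_S1 + 5/8*h_S2
  h_S2 = 1 + 3/8*h_S0 + 1/2*h_S1 + 1/8*h_S2

Substituting h_S1 = 0 and rearranging gives the linear system (I - Q) h = 1:
  [3/4, -5/8] . (h_S0, h_S2) = 1
  [-3/8, 7/8] . (h_S0, h_S2) = 1

Solving yields:
  h_S0 = 32/9
  h_S2 = 8/3

Starting state is S0, so the expected hitting time is h_S0 = 32/9.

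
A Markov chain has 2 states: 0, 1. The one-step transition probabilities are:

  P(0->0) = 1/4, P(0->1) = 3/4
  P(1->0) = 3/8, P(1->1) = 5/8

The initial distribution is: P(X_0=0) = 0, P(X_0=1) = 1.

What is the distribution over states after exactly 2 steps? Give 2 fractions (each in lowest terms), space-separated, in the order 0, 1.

Answer: 21/64 43/64

Derivation:
Propagating the distribution step by step (d_{t+1} = d_t * P):
d_0 = (0=0, 1=1)
  d_1[0] = 0*1/4 + 1*3/8 = 3/8
  d_1[1] = 0*3/4 + 1*5/8 = 5/8
d_1 = (0=3/8, 1=5/8)
  d_2[0] = 3/8*1/4 + 5/8*3/8 = 21/64
  d_2[1] = 3/8*3/4 + 5/8*5/8 = 43/64
d_2 = (0=21/64, 1=43/64)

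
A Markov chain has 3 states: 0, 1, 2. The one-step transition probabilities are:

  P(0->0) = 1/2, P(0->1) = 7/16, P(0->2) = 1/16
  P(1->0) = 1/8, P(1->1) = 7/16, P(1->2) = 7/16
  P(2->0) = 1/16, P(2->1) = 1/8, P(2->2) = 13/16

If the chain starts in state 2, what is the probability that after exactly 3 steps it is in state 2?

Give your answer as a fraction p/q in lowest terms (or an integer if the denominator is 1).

Answer: 1373/2048

Derivation:
Computing P^3 by repeated multiplication:
P^1 =
  0: [1/2, 7/16, 1/16]
  1: [1/8, 7/16, 7/16]
  2: [1/16, 1/8, 13/16]
P^2 =
  0: [79/256, 107/256, 35/128]
  1: [37/256, 77/256, 71/128]
  2: [25/256, 47/256, 23/32]
P^3 =
  0: [229/1024, 721/2048, 869/2048]
  1: [37/256, 541/2048, 1211/2048]
  2: [239/2048, 109/512, 1373/2048]

(P^3)[2 -> 2] = 1373/2048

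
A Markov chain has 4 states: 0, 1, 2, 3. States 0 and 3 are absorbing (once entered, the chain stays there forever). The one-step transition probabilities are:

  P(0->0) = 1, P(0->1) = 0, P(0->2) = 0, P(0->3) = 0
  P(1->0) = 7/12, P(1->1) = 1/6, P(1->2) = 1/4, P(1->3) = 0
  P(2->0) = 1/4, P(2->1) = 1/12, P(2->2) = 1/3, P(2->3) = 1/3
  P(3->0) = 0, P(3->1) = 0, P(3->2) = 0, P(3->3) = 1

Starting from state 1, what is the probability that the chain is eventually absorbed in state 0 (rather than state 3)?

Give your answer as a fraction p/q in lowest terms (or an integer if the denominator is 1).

Answer: 65/77

Derivation:
Let a_i = P(absorbed in 0 | start in state i).
Boundary conditions: a_0 = 1, a_3 = 0.
For each transient state i, a_i = sum_j P(i->j) * a_j:
  a_1 = 7/12*a_0 + 1/6*a_1 + 1/4*a_2 + 0*a_3
  a_2 = 1/4*a_0 + 1/12*a_1 + 1/3*a_2 + 1/3*a_3

Substituting a_0 = 1 and a_3 = 0, rearrange to (I - Q) a = r where r[i] = P(i -> 0):
  [5/6, -1/4] . (a_1, a_2) = 7/12
  [-1/12, 2/3] . (a_1, a_2) = 1/4

Solving yields:
  a_1 = 65/77
  a_2 = 37/77

Starting state is 1, so the absorption probability is a_1 = 65/77.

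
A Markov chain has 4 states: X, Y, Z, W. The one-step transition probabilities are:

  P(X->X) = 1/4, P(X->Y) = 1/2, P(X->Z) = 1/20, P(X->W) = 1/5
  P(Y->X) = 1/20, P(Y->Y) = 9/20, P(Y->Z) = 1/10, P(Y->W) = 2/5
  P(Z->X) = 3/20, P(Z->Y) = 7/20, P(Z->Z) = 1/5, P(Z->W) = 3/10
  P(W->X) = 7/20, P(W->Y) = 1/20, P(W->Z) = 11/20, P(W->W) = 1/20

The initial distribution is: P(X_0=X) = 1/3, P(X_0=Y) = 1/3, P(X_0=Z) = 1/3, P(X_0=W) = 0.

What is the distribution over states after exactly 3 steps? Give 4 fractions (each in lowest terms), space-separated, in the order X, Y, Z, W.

Answer: 149/800 2003/6000 1373/6000 3013/12000

Derivation:
Propagating the distribution step by step (d_{t+1} = d_t * P):
d_0 = (X=1/3, Y=1/3, Z=1/3, W=0)
  d_1[X] = 1/3*1/4 + 1/3*1/20 + 1/3*3/20 + 0*7/20 = 3/20
  d_1[Y] = 1/3*1/2 + 1/3*9/20 + 1/3*7/20 + 0*1/20 = 13/30
  d_1[Z] = 1/3*1/20 + 1/3*1/10 + 1/3*1/5 + 0*11/20 = 7/60
  d_1[W] = 1/3*1/5 + 1/3*2/5 + 1/3*3/10 + 0*1/20 = 3/10
d_1 = (X=3/20, Y=13/30, Z=7/60, W=3/10)
  d_2[X] = 3/20*1/4 + 13/30*1/20 + 7/60*3/20 + 3/10*7/20 = 109/600
  d_2[Y] = 3/20*1/2 + 13/30*9/20 + 7/60*7/20 + 3/10*1/20 = 391/1200
  d_2[Z] = 3/20*1/20 + 13/30*1/10 + 7/60*1/5 + 3/10*11/20 = 287/1200
  d_2[W] = 3/20*1/5 + 13/30*2/5 + 7/60*3/10 + 3/10*1/20 = 19/75
d_2 = (X=109/600, Y=391/1200, Z=287/1200, W=19/75)
  d_3[X] = 109/600*1/4 + 391/1200*1/20 + 287/1200*3/20 + 19/75*7/20 = 149/800
  d_3[Y] = 109/600*1/2 + 391/1200*9/20 + 287/1200*7/20 + 19/75*1/20 = 2003/6000
  d_3[Z] = 109/600*1/20 + 391/1200*1/10 + 287/1200*1/5 + 19/75*11/20 = 1373/6000
  d_3[W] = 109/600*1/5 + 391/1200*2/5 + 287/1200*3/10 + 19/75*1/20 = 3013/12000
d_3 = (X=149/800, Y=2003/6000, Z=1373/6000, W=3013/12000)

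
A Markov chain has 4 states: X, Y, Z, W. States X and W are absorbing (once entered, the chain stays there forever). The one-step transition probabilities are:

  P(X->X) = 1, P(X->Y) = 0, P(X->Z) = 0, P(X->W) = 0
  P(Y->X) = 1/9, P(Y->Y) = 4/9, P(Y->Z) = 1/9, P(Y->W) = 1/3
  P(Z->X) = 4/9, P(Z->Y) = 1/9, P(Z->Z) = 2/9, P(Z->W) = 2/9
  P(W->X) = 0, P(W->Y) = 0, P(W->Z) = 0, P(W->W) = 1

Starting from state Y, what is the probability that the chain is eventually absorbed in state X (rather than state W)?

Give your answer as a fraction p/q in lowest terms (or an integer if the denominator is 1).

Answer: 11/34

Derivation:
Let a_i = P(absorbed in X | start in state i).
Boundary conditions: a_X = 1, a_W = 0.
For each transient state i, a_i = sum_j P(i->j) * a_j:
  a_Y = 1/9*a_X + 4/9*a_Y + 1/9*a_Z + 1/3*a_W
  a_Z = 4/9*a_X + 1/9*a_Y + 2/9*a_Z + 2/9*a_W

Substituting a_X = 1 and a_W = 0, rearrange to (I - Q) a = r where r[i] = P(i -> X):
  [5/9, -1/9] . (a_Y, a_Z) = 1/9
  [-1/9, 7/9] . (a_Y, a_Z) = 4/9

Solving yields:
  a_Y = 11/34
  a_Z = 21/34

Starting state is Y, so the absorption probability is a_Y = 11/34.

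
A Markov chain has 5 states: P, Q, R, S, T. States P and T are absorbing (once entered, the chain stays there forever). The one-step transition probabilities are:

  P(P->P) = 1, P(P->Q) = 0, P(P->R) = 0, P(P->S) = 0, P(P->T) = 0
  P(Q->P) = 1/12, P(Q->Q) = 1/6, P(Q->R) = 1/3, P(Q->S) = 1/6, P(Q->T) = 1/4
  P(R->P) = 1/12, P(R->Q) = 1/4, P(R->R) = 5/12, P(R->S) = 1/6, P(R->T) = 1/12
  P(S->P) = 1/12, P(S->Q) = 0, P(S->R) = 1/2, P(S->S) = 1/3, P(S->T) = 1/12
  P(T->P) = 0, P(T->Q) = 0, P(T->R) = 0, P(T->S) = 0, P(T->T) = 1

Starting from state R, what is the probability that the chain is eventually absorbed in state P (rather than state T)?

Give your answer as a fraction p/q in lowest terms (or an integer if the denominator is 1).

Answer: 65/154

Derivation:
Let a_i = P(absorbed in P | start in state i).
Boundary conditions: a_P = 1, a_T = 0.
For each transient state i, a_i = sum_j P(i->j) * a_j:
  a_Q = 1/12*a_P + 1/6*a_Q + 1/3*a_R + 1/6*a_S + 1/4*a_T
  a_R = 1/12*a_P + 1/4*a_Q + 5/12*a_R + 1/6*a_S + 1/12*a_T
  a_S = 1/12*a_P + 0*a_Q + 1/2*a_R + 1/3*a_S + 1/12*a_T

Substituting a_P = 1 and a_T = 0, rearrange to (I - Q) a = r where r[i] = P(i -> P):
  [5/6, -1/3, -1/6] . (a_Q, a_R, a_S) = 1/12
  [-1/4, 7/12, -1/6] . (a_Q, a_R, a_S) = 1/12
  [0, -1/2, 2/3] . (a_Q, a_R, a_S) = 1/12

Solving yields:
  a_Q = 5/14
  a_R = 65/154
  a_S = 34/77

Starting state is R, so the absorption probability is a_R = 65/154.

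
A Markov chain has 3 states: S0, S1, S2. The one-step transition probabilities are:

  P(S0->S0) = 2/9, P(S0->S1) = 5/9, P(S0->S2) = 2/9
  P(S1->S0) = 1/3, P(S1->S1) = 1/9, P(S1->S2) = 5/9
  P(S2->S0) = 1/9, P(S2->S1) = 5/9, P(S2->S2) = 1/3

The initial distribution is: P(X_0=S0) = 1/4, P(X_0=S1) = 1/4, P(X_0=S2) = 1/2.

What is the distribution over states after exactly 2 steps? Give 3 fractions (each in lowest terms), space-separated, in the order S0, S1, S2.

Answer: 25/108 29/81 133/324

Derivation:
Propagating the distribution step by step (d_{t+1} = d_t * P):
d_0 = (S0=1/4, S1=1/4, S2=1/2)
  d_1[S0] = 1/4*2/9 + 1/4*1/3 + 1/2*1/9 = 7/36
  d_1[S1] = 1/4*5/9 + 1/4*1/9 + 1/2*5/9 = 4/9
  d_1[S2] = 1/4*2/9 + 1/4*5/9 + 1/2*1/3 = 13/36
d_1 = (S0=7/36, S1=4/9, S2=13/36)
  d_2[S0] = 7/36*2/9 + 4/9*1/3 + 13/36*1/9 = 25/108
  d_2[S1] = 7/36*5/9 + 4/9*1/9 + 13/36*5/9 = 29/81
  d_2[S2] = 7/36*2/9 + 4/9*5/9 + 13/36*1/3 = 133/324
d_2 = (S0=25/108, S1=29/81, S2=133/324)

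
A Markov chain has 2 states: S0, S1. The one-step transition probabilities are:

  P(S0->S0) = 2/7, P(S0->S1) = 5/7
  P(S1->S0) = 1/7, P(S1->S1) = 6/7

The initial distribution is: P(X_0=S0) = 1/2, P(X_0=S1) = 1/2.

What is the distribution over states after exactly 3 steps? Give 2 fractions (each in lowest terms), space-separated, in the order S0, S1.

Answer: 115/686 571/686

Derivation:
Propagating the distribution step by step (d_{t+1} = d_t * P):
d_0 = (S0=1/2, S1=1/2)
  d_1[S0] = 1/2*2/7 + 1/2*1/7 = 3/14
  d_1[S1] = 1/2*5/7 + 1/2*6/7 = 11/14
d_1 = (S0=3/14, S1=11/14)
  d_2[S0] = 3/14*2/7 + 11/14*1/7 = 17/98
  d_2[S1] = 3/14*5/7 + 11/14*6/7 = 81/98
d_2 = (S0=17/98, S1=81/98)
  d_3[S0] = 17/98*2/7 + 81/98*1/7 = 115/686
  d_3[S1] = 17/98*5/7 + 81/98*6/7 = 571/686
d_3 = (S0=115/686, S1=571/686)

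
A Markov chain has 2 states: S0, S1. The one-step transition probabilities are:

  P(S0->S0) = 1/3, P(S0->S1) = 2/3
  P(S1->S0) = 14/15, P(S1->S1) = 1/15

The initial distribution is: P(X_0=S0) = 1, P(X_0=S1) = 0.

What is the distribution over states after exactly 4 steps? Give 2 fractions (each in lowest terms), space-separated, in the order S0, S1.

Propagating the distribution step by step (d_{t+1} = d_t * P):
d_0 = (S0=1, S1=0)
  d_1[S0] = 1*1/3 + 0*14/15 = 1/3
  d_1[S1] = 1*2/3 + 0*1/15 = 2/3
d_1 = (S0=1/3, S1=2/3)
  d_2[S0] = 1/3*1/3 + 2/3*14/15 = 11/15
  d_2[S1] = 1/3*2/3 + 2/3*1/15 = 4/15
d_2 = (S0=11/15, S1=4/15)
  d_3[S0] = 11/15*1/3 + 4/15*14/15 = 37/75
  d_3[S1] = 11/15*2/3 + 4/15*1/15 = 38/75
d_3 = (S0=37/75, S1=38/75)
  d_4[S0] = 37/75*1/3 + 38/75*14/15 = 239/375
  d_4[S1] = 37/75*2/3 + 38/75*1/15 = 136/375
d_4 = (S0=239/375, S1=136/375)

Answer: 239/375 136/375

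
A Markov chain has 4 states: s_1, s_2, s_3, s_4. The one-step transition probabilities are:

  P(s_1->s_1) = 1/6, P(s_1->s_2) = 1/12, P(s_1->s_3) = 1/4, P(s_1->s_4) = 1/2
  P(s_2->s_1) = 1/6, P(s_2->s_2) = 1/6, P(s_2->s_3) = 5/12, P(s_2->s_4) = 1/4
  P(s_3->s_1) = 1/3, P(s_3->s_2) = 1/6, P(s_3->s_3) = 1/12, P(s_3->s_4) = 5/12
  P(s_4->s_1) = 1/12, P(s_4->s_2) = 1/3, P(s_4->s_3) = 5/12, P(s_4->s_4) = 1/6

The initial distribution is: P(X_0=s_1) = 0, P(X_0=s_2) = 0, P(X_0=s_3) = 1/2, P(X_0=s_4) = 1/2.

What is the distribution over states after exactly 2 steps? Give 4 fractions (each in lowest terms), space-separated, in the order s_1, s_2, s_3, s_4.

Propagating the distribution step by step (d_{t+1} = d_t * P):
d_0 = (s_1=0, s_2=0, s_3=1/2, s_4=1/2)
  d_1[s_1] = 0*1/6 + 0*1/6 + 1/2*1/3 + 1/2*1/12 = 5/24
  d_1[s_2] = 0*1/12 + 0*1/6 + 1/2*1/6 + 1/2*1/3 = 1/4
  d_1[s_3] = 0*1/4 + 0*5/12 + 1/2*1/12 + 1/2*5/12 = 1/4
  d_1[s_4] = 0*1/2 + 0*1/4 + 1/2*5/12 + 1/2*1/6 = 7/24
d_1 = (s_1=5/24, s_2=1/4, s_3=1/4, s_4=7/24)
  d_2[s_1] = 5/24*1/6 + 1/4*1/6 + 1/4*1/3 + 7/24*1/12 = 53/288
  d_2[s_2] = 5/24*1/12 + 1/4*1/6 + 1/4*1/6 + 7/24*1/3 = 19/96
  d_2[s_3] = 5/24*1/4 + 1/4*5/12 + 1/4*1/12 + 7/24*5/12 = 43/144
  d_2[s_4] = 5/24*1/2 + 1/4*1/4 + 1/4*5/12 + 7/24*1/6 = 23/72
d_2 = (s_1=53/288, s_2=19/96, s_3=43/144, s_4=23/72)

Answer: 53/288 19/96 43/144 23/72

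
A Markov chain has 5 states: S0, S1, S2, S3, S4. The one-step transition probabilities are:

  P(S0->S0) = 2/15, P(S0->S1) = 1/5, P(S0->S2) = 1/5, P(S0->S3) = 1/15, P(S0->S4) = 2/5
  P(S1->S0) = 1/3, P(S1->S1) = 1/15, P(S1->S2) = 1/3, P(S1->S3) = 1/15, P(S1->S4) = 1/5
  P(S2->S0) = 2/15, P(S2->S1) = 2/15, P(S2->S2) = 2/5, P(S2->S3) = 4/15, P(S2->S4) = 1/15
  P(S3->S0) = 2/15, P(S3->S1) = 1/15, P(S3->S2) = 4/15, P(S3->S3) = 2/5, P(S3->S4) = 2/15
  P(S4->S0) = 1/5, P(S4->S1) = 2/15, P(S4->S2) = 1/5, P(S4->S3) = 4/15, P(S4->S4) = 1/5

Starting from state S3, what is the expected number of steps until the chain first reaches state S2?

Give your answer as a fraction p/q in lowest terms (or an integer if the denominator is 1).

Let h_i = expected steps to first reach S2 from state i.
Boundary: h_S2 = 0.
First-step equations for the other states:
  h_S0 = 1 + 2/15*h_S0 + 1/5*h_S1 + 1/5*h_S2 + 1/15*h_S3 + 2/5*h_S4
  h_S1 = 1 + 1/3*h_S0 + 1/15*h_S1 + 1/3*h_S2 + 1/15*h_S3 + 1/5*h_S4
  h_S3 = 1 + 2/15*h_S0 + 1/15*h_S1 + 4/15*h_S2 + 2/5*h_S3 + 2/15*h_S4
  h_S4 = 1 + 1/5*h_S0 + 2/15*h_S1 + 1/5*h_S2 + 4/15*h_S3 + 1/5*h_S4

Substituting h_S2 = 0 and rearranging gives the linear system (I - Q) h = 1:
  [13/15, -1/5, -1/15, -2/5] . (h_S0, h_S1, h_S3, h_S4) = 1
  [-1/3, 14/15, -1/15, -1/5] . (h_S0, h_S1, h_S3, h_S4) = 1
  [-2/15, -1/15, 3/5, -2/15] . (h_S0, h_S1, h_S3, h_S4) = 1
  [-1/5, -2/15, -4/15, 4/5] . (h_S0, h_S1, h_S3, h_S4) = 1

Solving yields:
  h_S0 = 24120/5563
  h_S1 = 42615/11126
  h_S3 = 44655/11126
  h_S4 = 47955/11126

Starting state is S3, so the expected hitting time is h_S3 = 44655/11126.

Answer: 44655/11126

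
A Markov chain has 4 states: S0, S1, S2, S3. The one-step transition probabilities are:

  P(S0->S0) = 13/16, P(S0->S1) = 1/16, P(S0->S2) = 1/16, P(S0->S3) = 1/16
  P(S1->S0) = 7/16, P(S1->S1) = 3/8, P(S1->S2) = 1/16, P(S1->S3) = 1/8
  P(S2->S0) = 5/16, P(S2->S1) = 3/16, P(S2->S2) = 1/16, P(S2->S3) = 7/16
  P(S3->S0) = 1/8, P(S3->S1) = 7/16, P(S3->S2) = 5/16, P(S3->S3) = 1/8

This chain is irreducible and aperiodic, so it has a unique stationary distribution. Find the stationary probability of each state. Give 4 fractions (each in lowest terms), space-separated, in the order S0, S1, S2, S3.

The stationary distribution satisfies pi = pi * P, i.e.:
  pi_S0 = 13/16*pi_S0 + 7/16*pi_S1 + 5/16*pi_S2 + 1/8*pi_S3
  pi_S1 = 1/16*pi_S0 + 3/8*pi_S1 + 3/16*pi_S2 + 7/16*pi_S3
  pi_S2 = 1/16*pi_S0 + 1/16*pi_S1 + 1/16*pi_S2 + 5/16*pi_S3
  pi_S3 = 1/16*pi_S0 + 1/8*pi_S1 + 7/16*pi_S2 + 1/8*pi_S3
with normalization: pi_S0 + pi_S1 + pi_S2 + pi_S3 = 1.

Using the first 3 balance equations plus normalization, the linear system A*pi = b is:
  [-3/16, 7/16, 5/16, 1/8] . pi = 0
  [1/16, -5/8, 3/16, 7/16] . pi = 0
  [1/16, 1/16, -15/16, 5/16] . pi = 0
  [1, 1, 1, 1] . pi = 1

Solving yields:
  pi_S0 = 1419/2272
  pi_S1 = 193/1136
  pi_S2 = 207/2272
  pi_S3 = 65/568

Verification (pi * P):
  1419/2272*13/16 + 193/1136*7/16 + 207/2272*5/16 + 65/568*1/8 = 1419/2272 = pi_S0  (ok)
  1419/2272*1/16 + 193/1136*3/8 + 207/2272*3/16 + 65/568*7/16 = 193/1136 = pi_S1  (ok)
  1419/2272*1/16 + 193/1136*1/16 + 207/2272*1/16 + 65/568*5/16 = 207/2272 = pi_S2  (ok)
  1419/2272*1/16 + 193/1136*1/8 + 207/2272*7/16 + 65/568*1/8 = 65/568 = pi_S3  (ok)

Answer: 1419/2272 193/1136 207/2272 65/568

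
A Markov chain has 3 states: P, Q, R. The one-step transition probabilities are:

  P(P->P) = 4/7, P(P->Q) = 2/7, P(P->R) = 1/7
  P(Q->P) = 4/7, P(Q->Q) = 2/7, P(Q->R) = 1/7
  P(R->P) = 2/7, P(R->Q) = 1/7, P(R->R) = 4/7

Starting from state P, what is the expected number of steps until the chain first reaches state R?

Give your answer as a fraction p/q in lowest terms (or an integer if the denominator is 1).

Let h_i = expected steps to first reach R from state i.
Boundary: h_R = 0.
First-step equations for the other states:
  h_P = 1 + 4/7*h_P + 2/7*h_Q + 1/7*h_R
  h_Q = 1 + 4/7*h_P + 2/7*h_Q + 1/7*h_R

Substituting h_R = 0 and rearranging gives the linear system (I - Q) h = 1:
  [3/7, -2/7] . (h_P, h_Q) = 1
  [-4/7, 5/7] . (h_P, h_Q) = 1

Solving yields:
  h_P = 7
  h_Q = 7

Starting state is P, so the expected hitting time is h_P = 7.

Answer: 7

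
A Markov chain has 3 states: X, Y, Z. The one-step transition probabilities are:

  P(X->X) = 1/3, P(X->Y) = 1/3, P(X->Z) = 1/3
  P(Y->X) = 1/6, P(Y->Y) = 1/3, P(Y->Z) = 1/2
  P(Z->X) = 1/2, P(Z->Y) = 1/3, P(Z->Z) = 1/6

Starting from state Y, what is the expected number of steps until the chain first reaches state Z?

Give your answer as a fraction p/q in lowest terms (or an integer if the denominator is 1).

Answer: 15/7

Derivation:
Let h_i = expected steps to first reach Z from state i.
Boundary: h_Z = 0.
First-step equations for the other states:
  h_X = 1 + 1/3*h_X + 1/3*h_Y + 1/3*h_Z
  h_Y = 1 + 1/6*h_X + 1/3*h_Y + 1/2*h_Z

Substituting h_Z = 0 and rearranging gives the linear system (I - Q) h = 1:
  [2/3, -1/3] . (h_X, h_Y) = 1
  [-1/6, 2/3] . (h_X, h_Y) = 1

Solving yields:
  h_X = 18/7
  h_Y = 15/7

Starting state is Y, so the expected hitting time is h_Y = 15/7.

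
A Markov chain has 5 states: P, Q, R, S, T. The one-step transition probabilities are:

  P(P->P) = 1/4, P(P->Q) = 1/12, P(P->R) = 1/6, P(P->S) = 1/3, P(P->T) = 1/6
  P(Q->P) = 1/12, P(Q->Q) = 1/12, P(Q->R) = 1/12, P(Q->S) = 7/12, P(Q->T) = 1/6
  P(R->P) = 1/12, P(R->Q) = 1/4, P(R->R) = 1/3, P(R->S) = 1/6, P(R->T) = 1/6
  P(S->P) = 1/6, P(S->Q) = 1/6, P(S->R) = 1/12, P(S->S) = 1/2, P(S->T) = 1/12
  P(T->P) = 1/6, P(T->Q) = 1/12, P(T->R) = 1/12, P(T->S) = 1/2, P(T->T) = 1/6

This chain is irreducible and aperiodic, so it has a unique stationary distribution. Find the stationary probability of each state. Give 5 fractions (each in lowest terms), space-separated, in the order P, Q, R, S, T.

The stationary distribution satisfies pi = pi * P, i.e.:
  pi_P = 1/4*pi_P + 1/12*pi_Q + 1/12*pi_R + 1/6*pi_S + 1/6*pi_T
  pi_Q = 1/12*pi_P + 1/12*pi_Q + 1/4*pi_R + 1/6*pi_S + 1/12*pi_T
  pi_R = 1/6*pi_P + 1/12*pi_Q + 1/3*pi_R + 1/12*pi_S + 1/12*pi_T
  pi_S = 1/3*pi_P + 7/12*pi_Q + 1/6*pi_R + 1/2*pi_S + 1/2*pi_T
  pi_T = 1/6*pi_P + 1/6*pi_Q + 1/6*pi_R + 1/12*pi_S + 1/6*pi_T
with normalization: pi_P + pi_Q + pi_R + pi_S + pi_T = 1.

Using the first 4 balance equations plus normalization, the linear system A*pi = b is:
  [-3/4, 1/12, 1/12, 1/6, 1/6] . pi = 0
  [1/12, -11/12, 1/4, 1/6, 1/12] . pi = 0
  [1/6, 1/12, -2/3, 1/12, 1/12] . pi = 0
  [1/3, 7/12, 1/6, -1/2, 1/2] . pi = 0
  [1, 1, 1, 1, 1] . pi = 1

Solving yields:
  pi_P = 2249/14302
  pi_Q = 1013/7151
  pi_R = 1839/14302
  pi_S = 3166/7151
  pi_T = 928/7151

Verification (pi * P):
  2249/14302*1/4 + 1013/7151*1/12 + 1839/14302*1/12 + 3166/7151*1/6 + 928/7151*1/6 = 2249/14302 = pi_P  (ok)
  2249/14302*1/12 + 1013/7151*1/12 + 1839/14302*1/4 + 3166/7151*1/6 + 928/7151*1/12 = 1013/7151 = pi_Q  (ok)
  2249/14302*1/6 + 1013/7151*1/12 + 1839/14302*1/3 + 3166/7151*1/12 + 928/7151*1/12 = 1839/14302 = pi_R  (ok)
  2249/14302*1/3 + 1013/7151*7/12 + 1839/14302*1/6 + 3166/7151*1/2 + 928/7151*1/2 = 3166/7151 = pi_S  (ok)
  2249/14302*1/6 + 1013/7151*1/6 + 1839/14302*1/6 + 3166/7151*1/12 + 928/7151*1/6 = 928/7151 = pi_T  (ok)

Answer: 2249/14302 1013/7151 1839/14302 3166/7151 928/7151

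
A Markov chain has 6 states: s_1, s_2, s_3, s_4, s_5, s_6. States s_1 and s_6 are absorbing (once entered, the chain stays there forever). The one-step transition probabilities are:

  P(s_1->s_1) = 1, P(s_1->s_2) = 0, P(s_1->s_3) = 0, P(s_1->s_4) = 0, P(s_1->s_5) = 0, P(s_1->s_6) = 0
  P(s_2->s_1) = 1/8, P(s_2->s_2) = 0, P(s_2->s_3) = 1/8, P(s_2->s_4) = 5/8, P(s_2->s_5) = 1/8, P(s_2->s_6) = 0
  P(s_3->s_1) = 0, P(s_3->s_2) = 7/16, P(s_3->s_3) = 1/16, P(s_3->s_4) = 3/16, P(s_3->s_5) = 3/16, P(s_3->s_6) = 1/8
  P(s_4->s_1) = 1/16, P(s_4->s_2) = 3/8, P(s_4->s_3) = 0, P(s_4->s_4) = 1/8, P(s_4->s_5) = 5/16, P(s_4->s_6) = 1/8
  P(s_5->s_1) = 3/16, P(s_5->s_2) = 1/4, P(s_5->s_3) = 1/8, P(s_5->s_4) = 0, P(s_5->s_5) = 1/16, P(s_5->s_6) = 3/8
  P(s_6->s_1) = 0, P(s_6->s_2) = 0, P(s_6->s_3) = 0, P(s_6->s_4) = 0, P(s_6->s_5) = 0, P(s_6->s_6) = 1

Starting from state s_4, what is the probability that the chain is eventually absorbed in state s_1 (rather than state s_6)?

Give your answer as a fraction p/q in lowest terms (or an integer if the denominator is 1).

Let a_i = P(absorbed in s_1 | start in state i).
Boundary conditions: a_s_1 = 1, a_s_6 = 0.
For each transient state i, a_i = sum_j P(i->j) * a_j:
  a_s_2 = 1/8*a_s_1 + 0*a_s_2 + 1/8*a_s_3 + 5/8*a_s_4 + 1/8*a_s_5 + 0*a_s_6
  a_s_3 = 0*a_s_1 + 7/16*a_s_2 + 1/16*a_s_3 + 3/16*a_s_4 + 3/16*a_s_5 + 1/8*a_s_6
  a_s_4 = 1/16*a_s_1 + 3/8*a_s_2 + 0*a_s_3 + 1/8*a_s_4 + 5/16*a_s_5 + 1/8*a_s_6
  a_s_5 = 3/16*a_s_1 + 1/4*a_s_2 + 1/8*a_s_3 + 0*a_s_4 + 1/16*a_s_5 + 3/8*a_s_6

Substituting a_s_1 = 1 and a_s_6 = 0, rearrange to (I - Q) a = r where r[i] = P(i -> s_1):
  [1, -1/8, -5/8, -1/8] . (a_s_2, a_s_3, a_s_4, a_s_5) = 1/8
  [-7/16, 15/16, -3/16, -3/16] . (a_s_2, a_s_3, a_s_4, a_s_5) = 0
  [-3/8, 0, 7/8, -5/16] . (a_s_2, a_s_3, a_s_4, a_s_5) = 1/16
  [-1/4, -1/8, 0, 15/16] . (a_s_2, a_s_3, a_s_4, a_s_5) = 3/16

Solving yields:
  a_s_2 = 509/1069
  a_s_3 = 406/1069
  a_s_4 = 1316/3207
  a_s_5 = 1211/3207

Starting state is s_4, so the absorption probability is a_s_4 = 1316/3207.

Answer: 1316/3207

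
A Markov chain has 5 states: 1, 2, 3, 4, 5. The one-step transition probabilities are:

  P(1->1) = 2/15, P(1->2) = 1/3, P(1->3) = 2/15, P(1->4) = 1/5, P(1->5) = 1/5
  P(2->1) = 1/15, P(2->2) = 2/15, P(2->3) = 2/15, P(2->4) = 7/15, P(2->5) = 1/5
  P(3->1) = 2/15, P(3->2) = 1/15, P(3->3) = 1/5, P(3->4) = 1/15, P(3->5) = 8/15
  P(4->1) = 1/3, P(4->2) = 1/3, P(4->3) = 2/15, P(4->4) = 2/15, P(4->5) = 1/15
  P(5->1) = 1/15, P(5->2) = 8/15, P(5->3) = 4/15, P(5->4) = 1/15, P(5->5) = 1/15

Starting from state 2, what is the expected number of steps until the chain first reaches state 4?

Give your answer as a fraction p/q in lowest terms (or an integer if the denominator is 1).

Answer: 5985/1693

Derivation:
Let h_i = expected steps to first reach 4 from state i.
Boundary: h_4 = 0.
First-step equations for the other states:
  h_1 = 1 + 2/15*h_1 + 1/3*h_2 + 2/15*h_3 + 1/5*h_4 + 1/5*h_5
  h_2 = 1 + 1/15*h_1 + 2/15*h_2 + 2/15*h_3 + 7/15*h_4 + 1/5*h_5
  h_3 = 1 + 2/15*h_1 + 1/15*h_2 + 1/5*h_3 + 1/15*h_4 + 8/15*h_5
  h_5 = 1 + 1/15*h_1 + 8/15*h_2 + 4/15*h_3 + 1/15*h_4 + 1/15*h_5

Substituting h_4 = 0 and rearranging gives the linear system (I - Q) h = 1:
  [13/15, -1/3, -2/15, -1/5] . (h_1, h_2, h_3, h_5) = 1
  [-1/15, 13/15, -2/15, -1/5] . (h_1, h_2, h_3, h_5) = 1
  [-2/15, -1/15, 4/5, -8/15] . (h_1, h_2, h_3, h_5) = 1
  [-1/15, -8/15, -4/15, 14/15] . (h_1, h_2, h_3, h_5) = 1

Solving yields:
  h_1 = 7695/1693
  h_2 = 5985/1693
  h_3 = 19155/3386
  h_5 = 8520/1693

Starting state is 2, so the expected hitting time is h_2 = 5985/1693.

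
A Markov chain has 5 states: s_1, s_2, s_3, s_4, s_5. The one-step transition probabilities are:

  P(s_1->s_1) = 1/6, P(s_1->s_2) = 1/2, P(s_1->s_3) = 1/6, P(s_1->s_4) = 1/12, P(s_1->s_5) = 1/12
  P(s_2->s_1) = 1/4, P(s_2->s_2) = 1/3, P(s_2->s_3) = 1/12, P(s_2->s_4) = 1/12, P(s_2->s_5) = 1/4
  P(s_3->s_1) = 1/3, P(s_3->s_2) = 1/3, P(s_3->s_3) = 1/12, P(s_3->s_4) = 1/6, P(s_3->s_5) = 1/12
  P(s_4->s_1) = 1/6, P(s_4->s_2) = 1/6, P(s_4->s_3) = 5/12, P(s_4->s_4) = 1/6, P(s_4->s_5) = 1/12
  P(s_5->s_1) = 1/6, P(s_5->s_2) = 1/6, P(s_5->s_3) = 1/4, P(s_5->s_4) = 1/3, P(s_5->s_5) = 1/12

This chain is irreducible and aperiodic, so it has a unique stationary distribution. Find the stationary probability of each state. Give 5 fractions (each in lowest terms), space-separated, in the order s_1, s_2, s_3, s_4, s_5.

Answer: 125/562 1000/3091 534/3091 1781/12364 1697/12364

Derivation:
The stationary distribution satisfies pi = pi * P, i.e.:
  pi_s_1 = 1/6*pi_s_1 + 1/4*pi_s_2 + 1/3*pi_s_3 + 1/6*pi_s_4 + 1/6*pi_s_5
  pi_s_2 = 1/2*pi_s_1 + 1/3*pi_s_2 + 1/3*pi_s_3 + 1/6*pi_s_4 + 1/6*pi_s_5
  pi_s_3 = 1/6*pi_s_1 + 1/12*pi_s_2 + 1/12*pi_s_3 + 5/12*pi_s_4 + 1/4*pi_s_5
  pi_s_4 = 1/12*pi_s_1 + 1/12*pi_s_2 + 1/6*pi_s_3 + 1/6*pi_s_4 + 1/3*pi_s_5
  pi_s_5 = 1/12*pi_s_1 + 1/4*pi_s_2 + 1/12*pi_s_3 + 1/12*pi_s_4 + 1/12*pi_s_5
with normalization: pi_s_1 + pi_s_2 + pi_s_3 + pi_s_4 + pi_s_5 = 1.

Using the first 4 balance equations plus normalization, the linear system A*pi = b is:
  [-5/6, 1/4, 1/3, 1/6, 1/6] . pi = 0
  [1/2, -2/3, 1/3, 1/6, 1/6] . pi = 0
  [1/6, 1/12, -11/12, 5/12, 1/4] . pi = 0
  [1/12, 1/12, 1/6, -5/6, 1/3] . pi = 0
  [1, 1, 1, 1, 1] . pi = 1

Solving yields:
  pi_s_1 = 125/562
  pi_s_2 = 1000/3091
  pi_s_3 = 534/3091
  pi_s_4 = 1781/12364
  pi_s_5 = 1697/12364

Verification (pi * P):
  125/562*1/6 + 1000/3091*1/4 + 534/3091*1/3 + 1781/12364*1/6 + 1697/12364*1/6 = 125/562 = pi_s_1  (ok)
  125/562*1/2 + 1000/3091*1/3 + 534/3091*1/3 + 1781/12364*1/6 + 1697/12364*1/6 = 1000/3091 = pi_s_2  (ok)
  125/562*1/6 + 1000/3091*1/12 + 534/3091*1/12 + 1781/12364*5/12 + 1697/12364*1/4 = 534/3091 = pi_s_3  (ok)
  125/562*1/12 + 1000/3091*1/12 + 534/3091*1/6 + 1781/12364*1/6 + 1697/12364*1/3 = 1781/12364 = pi_s_4  (ok)
  125/562*1/12 + 1000/3091*1/4 + 534/3091*1/12 + 1781/12364*1/12 + 1697/12364*1/12 = 1697/12364 = pi_s_5  (ok)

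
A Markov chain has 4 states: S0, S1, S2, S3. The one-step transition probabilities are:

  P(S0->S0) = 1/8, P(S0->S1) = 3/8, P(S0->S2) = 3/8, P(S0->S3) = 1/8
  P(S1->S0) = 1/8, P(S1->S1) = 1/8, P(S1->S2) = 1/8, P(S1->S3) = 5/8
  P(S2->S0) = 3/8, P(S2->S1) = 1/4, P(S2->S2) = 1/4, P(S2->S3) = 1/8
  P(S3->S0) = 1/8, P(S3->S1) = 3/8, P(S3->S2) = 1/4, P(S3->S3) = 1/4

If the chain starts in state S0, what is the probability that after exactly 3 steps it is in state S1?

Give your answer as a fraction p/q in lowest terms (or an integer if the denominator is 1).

Answer: 37/128

Derivation:
Computing P^3 by repeated multiplication:
P^1 =
  S0: [1/8, 3/8, 3/8, 1/8]
  S1: [1/8, 1/8, 1/8, 5/8]
  S2: [3/8, 1/4, 1/4, 1/8]
  S3: [1/8, 3/8, 1/4, 1/4]
P^2 =
  S0: [7/32, 15/64, 7/32, 21/64]
  S1: [5/32, 21/64, 1/4, 17/64]
  S2: [3/16, 9/32, 17/64, 17/64]
  S3: [3/16, 1/4, 7/32, 11/32]
P^3 =
  S0: [23/128, 37/128, 127/512, 145/512]
  S1: [3/16, 67/256, 117/512, 165/512]
  S2: [49/256, 139/512, 61/256, 153/512]
  S3: [23/128, 73/256, 31/128, 75/256]

(P^3)[S0 -> S1] = 37/128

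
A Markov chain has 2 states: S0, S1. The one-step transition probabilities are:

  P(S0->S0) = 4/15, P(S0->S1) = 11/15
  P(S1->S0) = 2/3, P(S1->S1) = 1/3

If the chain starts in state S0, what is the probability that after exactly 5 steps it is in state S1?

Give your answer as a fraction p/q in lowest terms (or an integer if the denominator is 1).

Answer: 4961/9375

Derivation:
Computing P^5 by repeated multiplication:
P^1 =
  S0: [4/15, 11/15]
  S1: [2/3, 1/3]
P^2 =
  S0: [14/25, 11/25]
  S1: [2/5, 3/5]
P^3 =
  S0: [166/375, 209/375]
  S1: [38/75, 37/75]
P^4 =
  S0: [306/625, 319/625]
  S1: [58/125, 67/125]
P^5 =
  S0: [4414/9375, 4961/9375]
  S1: [902/1875, 973/1875]

(P^5)[S0 -> S1] = 4961/9375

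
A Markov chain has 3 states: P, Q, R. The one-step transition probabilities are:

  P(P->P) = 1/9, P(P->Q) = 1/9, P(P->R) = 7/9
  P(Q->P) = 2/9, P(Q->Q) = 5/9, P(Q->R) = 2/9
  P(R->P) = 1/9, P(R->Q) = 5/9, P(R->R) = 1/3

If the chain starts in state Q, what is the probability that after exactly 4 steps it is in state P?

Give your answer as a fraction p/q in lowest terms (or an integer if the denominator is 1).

Answer: 1078/6561

Derivation:
Computing P^4 by repeated multiplication:
P^1 =
  P: [1/9, 1/9, 7/9]
  Q: [2/9, 5/9, 2/9]
  R: [1/9, 5/9, 1/3]
P^2 =
  P: [10/81, 41/81, 10/27]
  Q: [14/81, 37/81, 10/27]
  R: [14/81, 41/81, 26/81]
P^3 =
  P: [122/729, 365/729, 242/729]
  Q: [118/729, 349/729, 262/729]
  R: [122/729, 349/729, 86/243]
P^4 =
  P: [1094/6561, 3157/6561, 770/2187]
  Q: [1078/6561, 3173/6561, 770/2187]
  R: [1078/6561, 3157/6561, 2326/6561]

(P^4)[Q -> P] = 1078/6561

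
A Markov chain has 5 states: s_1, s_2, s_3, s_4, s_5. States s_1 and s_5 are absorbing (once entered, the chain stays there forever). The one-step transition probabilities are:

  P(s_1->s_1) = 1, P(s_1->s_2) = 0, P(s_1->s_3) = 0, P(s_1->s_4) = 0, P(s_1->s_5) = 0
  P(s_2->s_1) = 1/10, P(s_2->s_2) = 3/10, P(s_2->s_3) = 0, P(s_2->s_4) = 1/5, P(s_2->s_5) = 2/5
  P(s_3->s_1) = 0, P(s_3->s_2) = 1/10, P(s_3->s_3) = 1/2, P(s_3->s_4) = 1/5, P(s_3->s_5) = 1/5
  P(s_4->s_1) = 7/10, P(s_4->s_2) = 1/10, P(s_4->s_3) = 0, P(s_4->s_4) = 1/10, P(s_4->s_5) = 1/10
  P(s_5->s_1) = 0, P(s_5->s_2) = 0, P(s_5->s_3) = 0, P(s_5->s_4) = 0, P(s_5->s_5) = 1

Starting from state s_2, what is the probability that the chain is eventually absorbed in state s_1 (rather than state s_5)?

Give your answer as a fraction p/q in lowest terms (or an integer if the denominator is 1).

Let a_i = P(absorbed in s_1 | start in state i).
Boundary conditions: a_s_1 = 1, a_s_5 = 0.
For each transient state i, a_i = sum_j P(i->j) * a_j:
  a_s_2 = 1/10*a_s_1 + 3/10*a_s_2 + 0*a_s_3 + 1/5*a_s_4 + 2/5*a_s_5
  a_s_3 = 0*a_s_1 + 1/10*a_s_2 + 1/2*a_s_3 + 1/5*a_s_4 + 1/5*a_s_5
  a_s_4 = 7/10*a_s_1 + 1/10*a_s_2 + 0*a_s_3 + 1/10*a_s_4 + 1/10*a_s_5

Substituting a_s_1 = 1 and a_s_5 = 0, rearrange to (I - Q) a = r where r[i] = P(i -> s_1):
  [7/10, 0, -1/5] . (a_s_2, a_s_3, a_s_4) = 1/10
  [-1/10, 1/2, -1/5] . (a_s_2, a_s_3, a_s_4) = 0
  [-1/10, 0, 9/10] . (a_s_2, a_s_3, a_s_4) = 7/10

Solving yields:
  a_s_2 = 23/61
  a_s_3 = 123/305
  a_s_4 = 50/61

Starting state is s_2, so the absorption probability is a_s_2 = 23/61.

Answer: 23/61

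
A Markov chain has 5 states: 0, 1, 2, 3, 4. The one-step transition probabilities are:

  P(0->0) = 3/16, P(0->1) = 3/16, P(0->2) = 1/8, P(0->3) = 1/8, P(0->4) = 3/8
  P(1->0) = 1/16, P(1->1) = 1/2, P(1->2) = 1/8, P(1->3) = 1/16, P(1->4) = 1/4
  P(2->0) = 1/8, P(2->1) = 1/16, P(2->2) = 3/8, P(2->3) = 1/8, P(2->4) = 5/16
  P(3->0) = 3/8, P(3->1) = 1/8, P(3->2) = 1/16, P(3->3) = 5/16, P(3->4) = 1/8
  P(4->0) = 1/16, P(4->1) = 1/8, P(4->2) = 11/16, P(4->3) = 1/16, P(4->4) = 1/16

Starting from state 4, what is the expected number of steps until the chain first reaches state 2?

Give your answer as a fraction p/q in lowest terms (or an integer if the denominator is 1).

Let h_i = expected steps to first reach 2 from state i.
Boundary: h_2 = 0.
First-step equations for the other states:
  h_0 = 1 + 3/16*h_0 + 3/16*h_1 + 1/8*h_2 + 1/8*h_3 + 3/8*h_4
  h_1 = 1 + 1/16*h_0 + 1/2*h_1 + 1/8*h_2 + 1/16*h_3 + 1/4*h_4
  h_3 = 1 + 3/8*h_0 + 1/8*h_1 + 1/16*h_2 + 5/16*h_3 + 1/8*h_4
  h_4 = 1 + 1/16*h_0 + 1/8*h_1 + 11/16*h_2 + 1/16*h_3 + 1/16*h_4

Substituting h_2 = 0 and rearranging gives the linear system (I - Q) h = 1:
  [13/16, -3/16, -1/8, -3/8] . (h_0, h_1, h_3, h_4) = 1
  [-1/16, 1/2, -1/16, -1/4] . (h_0, h_1, h_3, h_4) = 1
  [-3/8, -1/8, 11/16, -1/8] . (h_0, h_1, h_3, h_4) = 1
  [-1/16, -1/8, -1/16, 15/16] . (h_0, h_1, h_3, h_4) = 1

Solving yields:
  h_0 = 46688/11813
  h_1 = 49552/11813
  h_3 = 56400/11813
  h_4 = 26080/11813

Starting state is 4, so the expected hitting time is h_4 = 26080/11813.

Answer: 26080/11813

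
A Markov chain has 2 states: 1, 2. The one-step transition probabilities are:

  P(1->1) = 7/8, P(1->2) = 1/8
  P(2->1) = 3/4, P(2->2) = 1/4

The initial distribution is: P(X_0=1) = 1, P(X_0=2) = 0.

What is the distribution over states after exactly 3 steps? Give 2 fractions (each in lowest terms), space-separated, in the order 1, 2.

Propagating the distribution step by step (d_{t+1} = d_t * P):
d_0 = (1=1, 2=0)
  d_1[1] = 1*7/8 + 0*3/4 = 7/8
  d_1[2] = 1*1/8 + 0*1/4 = 1/8
d_1 = (1=7/8, 2=1/8)
  d_2[1] = 7/8*7/8 + 1/8*3/4 = 55/64
  d_2[2] = 7/8*1/8 + 1/8*1/4 = 9/64
d_2 = (1=55/64, 2=9/64)
  d_3[1] = 55/64*7/8 + 9/64*3/4 = 439/512
  d_3[2] = 55/64*1/8 + 9/64*1/4 = 73/512
d_3 = (1=439/512, 2=73/512)

Answer: 439/512 73/512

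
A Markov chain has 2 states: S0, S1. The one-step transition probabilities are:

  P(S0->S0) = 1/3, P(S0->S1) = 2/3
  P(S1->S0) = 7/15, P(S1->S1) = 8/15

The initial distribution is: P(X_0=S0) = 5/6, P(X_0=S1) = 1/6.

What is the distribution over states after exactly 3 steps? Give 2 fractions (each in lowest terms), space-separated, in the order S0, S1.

Propagating the distribution step by step (d_{t+1} = d_t * P):
d_0 = (S0=5/6, S1=1/6)
  d_1[S0] = 5/6*1/3 + 1/6*7/15 = 16/45
  d_1[S1] = 5/6*2/3 + 1/6*8/15 = 29/45
d_1 = (S0=16/45, S1=29/45)
  d_2[S0] = 16/45*1/3 + 29/45*7/15 = 283/675
  d_2[S1] = 16/45*2/3 + 29/45*8/15 = 392/675
d_2 = (S0=283/675, S1=392/675)
  d_3[S0] = 283/675*1/3 + 392/675*7/15 = 4159/10125
  d_3[S1] = 283/675*2/3 + 392/675*8/15 = 5966/10125
d_3 = (S0=4159/10125, S1=5966/10125)

Answer: 4159/10125 5966/10125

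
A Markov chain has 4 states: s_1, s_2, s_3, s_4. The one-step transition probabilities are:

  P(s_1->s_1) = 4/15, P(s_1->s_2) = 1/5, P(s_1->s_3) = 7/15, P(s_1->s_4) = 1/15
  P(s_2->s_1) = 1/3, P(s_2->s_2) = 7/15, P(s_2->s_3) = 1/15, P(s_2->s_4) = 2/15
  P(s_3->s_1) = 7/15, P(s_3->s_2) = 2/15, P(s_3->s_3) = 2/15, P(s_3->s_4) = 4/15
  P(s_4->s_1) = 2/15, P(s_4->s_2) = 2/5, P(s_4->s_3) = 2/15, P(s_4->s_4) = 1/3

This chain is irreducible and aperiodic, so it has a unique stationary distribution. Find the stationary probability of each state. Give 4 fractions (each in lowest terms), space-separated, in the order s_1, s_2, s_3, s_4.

Answer: 64/209 63/209 45/209 37/209

Derivation:
The stationary distribution satisfies pi = pi * P, i.e.:
  pi_s_1 = 4/15*pi_s_1 + 1/3*pi_s_2 + 7/15*pi_s_3 + 2/15*pi_s_4
  pi_s_2 = 1/5*pi_s_1 + 7/15*pi_s_2 + 2/15*pi_s_3 + 2/5*pi_s_4
  pi_s_3 = 7/15*pi_s_1 + 1/15*pi_s_2 + 2/15*pi_s_3 + 2/15*pi_s_4
  pi_s_4 = 1/15*pi_s_1 + 2/15*pi_s_2 + 4/15*pi_s_3 + 1/3*pi_s_4
with normalization: pi_s_1 + pi_s_2 + pi_s_3 + pi_s_4 = 1.

Using the first 3 balance equations plus normalization, the linear system A*pi = b is:
  [-11/15, 1/3, 7/15, 2/15] . pi = 0
  [1/5, -8/15, 2/15, 2/5] . pi = 0
  [7/15, 1/15, -13/15, 2/15] . pi = 0
  [1, 1, 1, 1] . pi = 1

Solving yields:
  pi_s_1 = 64/209
  pi_s_2 = 63/209
  pi_s_3 = 45/209
  pi_s_4 = 37/209

Verification (pi * P):
  64/209*4/15 + 63/209*1/3 + 45/209*7/15 + 37/209*2/15 = 64/209 = pi_s_1  (ok)
  64/209*1/5 + 63/209*7/15 + 45/209*2/15 + 37/209*2/5 = 63/209 = pi_s_2  (ok)
  64/209*7/15 + 63/209*1/15 + 45/209*2/15 + 37/209*2/15 = 45/209 = pi_s_3  (ok)
  64/209*1/15 + 63/209*2/15 + 45/209*4/15 + 37/209*1/3 = 37/209 = pi_s_4  (ok)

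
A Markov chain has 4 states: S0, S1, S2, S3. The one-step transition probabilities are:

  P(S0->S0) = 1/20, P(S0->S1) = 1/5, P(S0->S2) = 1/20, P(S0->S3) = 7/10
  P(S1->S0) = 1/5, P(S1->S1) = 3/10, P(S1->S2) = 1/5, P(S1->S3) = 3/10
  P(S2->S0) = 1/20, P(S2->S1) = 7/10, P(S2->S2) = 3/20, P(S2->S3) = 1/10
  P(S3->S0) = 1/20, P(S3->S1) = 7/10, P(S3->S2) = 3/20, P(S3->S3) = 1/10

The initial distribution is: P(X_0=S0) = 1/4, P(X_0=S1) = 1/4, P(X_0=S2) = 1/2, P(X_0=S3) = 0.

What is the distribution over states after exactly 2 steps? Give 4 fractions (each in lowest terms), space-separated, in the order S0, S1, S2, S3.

Answer: 97/800 373/800 33/200 99/400

Derivation:
Propagating the distribution step by step (d_{t+1} = d_t * P):
d_0 = (S0=1/4, S1=1/4, S2=1/2, S3=0)
  d_1[S0] = 1/4*1/20 + 1/4*1/5 + 1/2*1/20 + 0*1/20 = 7/80
  d_1[S1] = 1/4*1/5 + 1/4*3/10 + 1/2*7/10 + 0*7/10 = 19/40
  d_1[S2] = 1/4*1/20 + 1/4*1/5 + 1/2*3/20 + 0*3/20 = 11/80
  d_1[S3] = 1/4*7/10 + 1/4*3/10 + 1/2*1/10 + 0*1/10 = 3/10
d_1 = (S0=7/80, S1=19/40, S2=11/80, S3=3/10)
  d_2[S0] = 7/80*1/20 + 19/40*1/5 + 11/80*1/20 + 3/10*1/20 = 97/800
  d_2[S1] = 7/80*1/5 + 19/40*3/10 + 11/80*7/10 + 3/10*7/10 = 373/800
  d_2[S2] = 7/80*1/20 + 19/40*1/5 + 11/80*3/20 + 3/10*3/20 = 33/200
  d_2[S3] = 7/80*7/10 + 19/40*3/10 + 11/80*1/10 + 3/10*1/10 = 99/400
d_2 = (S0=97/800, S1=373/800, S2=33/200, S3=99/400)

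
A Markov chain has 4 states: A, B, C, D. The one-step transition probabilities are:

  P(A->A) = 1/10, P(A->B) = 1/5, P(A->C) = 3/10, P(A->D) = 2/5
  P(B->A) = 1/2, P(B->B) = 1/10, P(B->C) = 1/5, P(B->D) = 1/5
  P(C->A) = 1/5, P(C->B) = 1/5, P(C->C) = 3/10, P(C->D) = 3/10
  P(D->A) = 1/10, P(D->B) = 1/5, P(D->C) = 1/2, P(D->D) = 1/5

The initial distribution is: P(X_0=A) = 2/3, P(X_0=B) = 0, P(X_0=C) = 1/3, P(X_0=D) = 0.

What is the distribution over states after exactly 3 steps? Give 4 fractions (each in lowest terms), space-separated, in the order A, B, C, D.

Answer: 311/1500 91/500 1/3 104/375

Derivation:
Propagating the distribution step by step (d_{t+1} = d_t * P):
d_0 = (A=2/3, B=0, C=1/3, D=0)
  d_1[A] = 2/3*1/10 + 0*1/2 + 1/3*1/5 + 0*1/10 = 2/15
  d_1[B] = 2/3*1/5 + 0*1/10 + 1/3*1/5 + 0*1/5 = 1/5
  d_1[C] = 2/3*3/10 + 0*1/5 + 1/3*3/10 + 0*1/2 = 3/10
  d_1[D] = 2/3*2/5 + 0*1/5 + 1/3*3/10 + 0*1/5 = 11/30
d_1 = (A=2/15, B=1/5, C=3/10, D=11/30)
  d_2[A] = 2/15*1/10 + 1/5*1/2 + 3/10*1/5 + 11/30*1/10 = 21/100
  d_2[B] = 2/15*1/5 + 1/5*1/10 + 3/10*1/5 + 11/30*1/5 = 9/50
  d_2[C] = 2/15*3/10 + 1/5*1/5 + 3/10*3/10 + 11/30*1/2 = 53/150
  d_2[D] = 2/15*2/5 + 1/5*1/5 + 3/10*3/10 + 11/30*1/5 = 77/300
d_2 = (A=21/100, B=9/50, C=53/150, D=77/300)
  d_3[A] = 21/100*1/10 + 9/50*1/2 + 53/150*1/5 + 77/300*1/10 = 311/1500
  d_3[B] = 21/100*1/5 + 9/50*1/10 + 53/150*1/5 + 77/300*1/5 = 91/500
  d_3[C] = 21/100*3/10 + 9/50*1/5 + 53/150*3/10 + 77/300*1/2 = 1/3
  d_3[D] = 21/100*2/5 + 9/50*1/5 + 53/150*3/10 + 77/300*1/5 = 104/375
d_3 = (A=311/1500, B=91/500, C=1/3, D=104/375)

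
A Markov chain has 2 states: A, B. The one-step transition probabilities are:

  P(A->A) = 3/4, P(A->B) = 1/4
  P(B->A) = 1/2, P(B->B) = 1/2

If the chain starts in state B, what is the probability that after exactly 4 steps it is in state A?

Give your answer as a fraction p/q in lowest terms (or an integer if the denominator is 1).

Answer: 85/128

Derivation:
Computing P^4 by repeated multiplication:
P^1 =
  A: [3/4, 1/4]
  B: [1/2, 1/2]
P^2 =
  A: [11/16, 5/16]
  B: [5/8, 3/8]
P^3 =
  A: [43/64, 21/64]
  B: [21/32, 11/32]
P^4 =
  A: [171/256, 85/256]
  B: [85/128, 43/128]

(P^4)[B -> A] = 85/128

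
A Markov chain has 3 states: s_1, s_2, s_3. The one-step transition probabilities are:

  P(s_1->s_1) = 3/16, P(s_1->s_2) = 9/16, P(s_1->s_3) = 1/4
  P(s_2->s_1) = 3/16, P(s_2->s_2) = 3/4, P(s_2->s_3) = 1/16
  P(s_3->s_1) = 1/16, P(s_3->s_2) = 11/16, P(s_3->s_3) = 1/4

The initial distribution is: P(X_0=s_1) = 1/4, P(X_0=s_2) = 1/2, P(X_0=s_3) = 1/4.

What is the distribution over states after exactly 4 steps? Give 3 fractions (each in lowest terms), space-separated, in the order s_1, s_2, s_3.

Answer: 2833/16384 11639/16384 239/2048

Derivation:
Propagating the distribution step by step (d_{t+1} = d_t * P):
d_0 = (s_1=1/4, s_2=1/2, s_3=1/4)
  d_1[s_1] = 1/4*3/16 + 1/2*3/16 + 1/4*1/16 = 5/32
  d_1[s_2] = 1/4*9/16 + 1/2*3/4 + 1/4*11/16 = 11/16
  d_1[s_3] = 1/4*1/4 + 1/2*1/16 + 1/4*1/4 = 5/32
d_1 = (s_1=5/32, s_2=11/16, s_3=5/32)
  d_2[s_1] = 5/32*3/16 + 11/16*3/16 + 5/32*1/16 = 43/256
  d_2[s_2] = 5/32*9/16 + 11/16*3/4 + 5/32*11/16 = 91/128
  d_2[s_3] = 5/32*1/4 + 11/16*1/16 + 5/32*1/4 = 31/256
d_2 = (s_1=43/256, s_2=91/128, s_3=31/256)
  d_3[s_1] = 43/256*3/16 + 91/128*3/16 + 31/256*1/16 = 353/2048
  d_3[s_2] = 43/256*9/16 + 91/128*3/4 + 31/256*11/16 = 91/128
  d_3[s_3] = 43/256*1/4 + 91/128*1/16 + 31/256*1/4 = 239/2048
d_3 = (s_1=353/2048, s_2=91/128, s_3=239/2048)
  d_4[s_1] = 353/2048*3/16 + 91/128*3/16 + 239/2048*1/16 = 2833/16384
  d_4[s_2] = 353/2048*9/16 + 91/128*3/4 + 239/2048*11/16 = 11639/16384
  d_4[s_3] = 353/2048*1/4 + 91/128*1/16 + 239/2048*1/4 = 239/2048
d_4 = (s_1=2833/16384, s_2=11639/16384, s_3=239/2048)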